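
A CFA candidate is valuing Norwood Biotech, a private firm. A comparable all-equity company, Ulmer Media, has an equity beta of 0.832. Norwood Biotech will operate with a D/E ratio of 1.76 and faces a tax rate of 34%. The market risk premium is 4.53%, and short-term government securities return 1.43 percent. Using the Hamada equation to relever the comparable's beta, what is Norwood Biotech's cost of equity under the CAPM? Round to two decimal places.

β_L = β_U × [1 + (1 − t)(D/E)] = 0.832 × [1 + (1 − 0.34) × 1.76]
    = 0.832 × [1 + 0.66 × 1.76] = 0.832 × 2.1616 = 1.7985
E(R) = R_f + β_L × MRP = 1.43% + 1.7985 × 4.53% = 9.58%

9.58%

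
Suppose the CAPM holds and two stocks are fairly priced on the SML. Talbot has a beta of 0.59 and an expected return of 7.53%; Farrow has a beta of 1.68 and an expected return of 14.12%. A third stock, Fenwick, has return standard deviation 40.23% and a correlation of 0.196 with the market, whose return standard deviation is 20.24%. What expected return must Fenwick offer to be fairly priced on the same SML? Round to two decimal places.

MRP = (14.12% − 7.53%) / (1.68 − 0.59) = 6.0459%
R_f = 7.53% − 0.59 × 6.0459% = 3.9629%
β_Fenwick = ρ·σ_i/σ_m = 0.196 × 40.23 / 20.24 = 0.3896
E(R_Fenwick) = R_f + β × MRP = 3.9629% + 0.3896 × 6.0459% = 6.32%

6.32%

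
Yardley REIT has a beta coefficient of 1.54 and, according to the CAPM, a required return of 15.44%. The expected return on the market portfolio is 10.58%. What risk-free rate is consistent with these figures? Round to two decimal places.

1.58%

E(R) = R_f + β(E(R_m) − R_f) = R_f(1 − β) + β·E(R_m)
15.44% = R_f × (1 − 1.54) + 1.54 × 10.58%
15.44% = R_f × -0.54 + 16.2932%
R_f = (15.44% − 16.2932%) / -0.54 = 1.58%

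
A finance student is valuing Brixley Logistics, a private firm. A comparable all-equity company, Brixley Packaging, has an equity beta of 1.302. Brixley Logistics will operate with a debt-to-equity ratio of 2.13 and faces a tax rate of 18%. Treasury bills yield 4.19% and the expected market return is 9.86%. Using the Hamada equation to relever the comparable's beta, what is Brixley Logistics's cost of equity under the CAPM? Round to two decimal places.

β_L = β_U × [1 + (1 − t)(D/E)] = 1.302 × [1 + (1 − 0.18) × 2.13]
    = 1.302 × [1 + 0.82 × 2.13] = 1.302 × 2.7466 = 3.5761
MRP = 9.86% − 4.19% = 5.67%
E(R) = R_f + β_L × MRP = 4.19% + 3.5761 × 5.67% = 24.47%

24.47%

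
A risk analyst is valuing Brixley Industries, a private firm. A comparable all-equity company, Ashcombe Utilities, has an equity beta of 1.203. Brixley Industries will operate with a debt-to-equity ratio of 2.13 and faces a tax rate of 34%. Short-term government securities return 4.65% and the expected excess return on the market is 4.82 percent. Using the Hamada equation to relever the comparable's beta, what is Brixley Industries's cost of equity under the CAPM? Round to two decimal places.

β_L = β_U × [1 + (1 − t)(D/E)] = 1.203 × [1 + (1 − 0.34) × 2.13]
    = 1.203 × [1 + 0.66 × 2.13] = 1.203 × 2.4058 = 2.8942
E(R) = R_f + β_L × MRP = 4.65% + 2.8942 × 4.82% = 18.60%

18.60%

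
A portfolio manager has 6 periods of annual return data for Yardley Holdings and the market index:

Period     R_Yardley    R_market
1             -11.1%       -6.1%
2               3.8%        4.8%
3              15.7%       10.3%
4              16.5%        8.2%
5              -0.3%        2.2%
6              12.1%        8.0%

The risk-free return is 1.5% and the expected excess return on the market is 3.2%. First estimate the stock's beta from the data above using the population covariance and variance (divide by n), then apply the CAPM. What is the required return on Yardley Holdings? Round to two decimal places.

7.12%

Mean R_i = (-11.1 + 3.8 + 15.7 + 16.5 − 0.3 + 12.1) / 6 = 6.1167%
Mean R_m = (-6.1 + 4.8 + 10.3 + 8.2 + 2.2 + 8.0) / 6 = 4.5667%
Σ(R_i − R̄_i)(R_m − R̄_m) = 311.5033  ⇒  Cov = 311.5033 / 6 = 51.9172
Σ(R_m − R̄_m)² = 177.2933  ⇒  Var(R_m) = 177.2933 / 6 = 29.5489
β = Cov / Var(R_m) = 51.9172 / 29.5489 = 1.7570
E(R) = R_f + β × MRP = 1.5% + 1.7570 × 3.2% = 7.12%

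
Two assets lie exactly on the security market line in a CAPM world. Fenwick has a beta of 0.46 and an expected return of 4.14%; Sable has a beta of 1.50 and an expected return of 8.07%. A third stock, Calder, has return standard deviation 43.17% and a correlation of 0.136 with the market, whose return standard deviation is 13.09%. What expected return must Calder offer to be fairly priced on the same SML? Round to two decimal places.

4.10%

MRP = (8.07% − 4.14%) / (1.50 − 0.46) = 3.7788%
R_f = 4.14% − 0.46 × 3.7788% = 2.4018%
β_Calder = ρ·σ_i/σ_m = 0.136 × 43.17 / 13.09 = 0.4485
E(R_Calder) = R_f + β × MRP = 2.4018% + 0.4485 × 3.7788% = 4.10%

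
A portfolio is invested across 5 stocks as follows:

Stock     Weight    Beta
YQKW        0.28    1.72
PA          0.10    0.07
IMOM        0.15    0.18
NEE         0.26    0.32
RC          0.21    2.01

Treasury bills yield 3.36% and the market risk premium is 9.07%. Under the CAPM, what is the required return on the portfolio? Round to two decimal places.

β_P = Σ w_i β_i = 0.28×1.72 + 0.10×0.07 + 0.15×0.18 + 0.26×0.32 + 0.21×2.01 = 1.0209
E(R_P) = R_f + β_P × MRP = 3.36% + 1.0209 × 9.07% = 12.62%

12.62%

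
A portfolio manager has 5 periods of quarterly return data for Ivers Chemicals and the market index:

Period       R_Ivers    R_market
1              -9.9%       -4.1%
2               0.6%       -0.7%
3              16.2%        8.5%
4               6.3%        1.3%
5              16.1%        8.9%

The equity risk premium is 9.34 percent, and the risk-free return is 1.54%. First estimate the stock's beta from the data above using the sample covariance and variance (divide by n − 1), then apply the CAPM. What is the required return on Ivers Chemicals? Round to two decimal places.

19.11%

Mean R_i = (-9.9 + 0.6 + 16.2 + 6.3 + 16.1) / 5 = 5.8600%
Mean R_m = (-4.1 − 0.7 + 8.5 + 1.3 + 8.9) / 5 = 2.7800%
Σ(R_i − R̄_i)(R_m − R̄_m) = 247.8960  ⇒  Cov = 247.8960 / 4 = 61.9740
Σ(R_m − R̄_m)² = 131.8080  ⇒  Var(R_m) = 131.8080 / 4 = 32.9520
β = Cov / Var(R_m) = 61.9740 / 32.9520 = 1.8807
E(R) = R_f + β × MRP = 1.54% + 1.8807 × 9.34% = 19.11%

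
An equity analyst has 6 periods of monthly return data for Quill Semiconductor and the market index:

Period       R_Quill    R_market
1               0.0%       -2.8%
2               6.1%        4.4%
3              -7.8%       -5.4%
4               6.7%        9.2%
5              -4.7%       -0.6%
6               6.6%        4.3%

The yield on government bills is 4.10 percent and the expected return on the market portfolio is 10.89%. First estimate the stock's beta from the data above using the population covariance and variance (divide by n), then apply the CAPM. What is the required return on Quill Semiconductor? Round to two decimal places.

11.14%

Mean R_i = (0.0 + 6.1 − 7.8 + 6.7 − 4.7 + 6.6) / 6 = 1.1500%
Mean R_m = (-2.8 + 4.4 − 5.4 + 9.2 − 0.6 + 4.3) / 6 = 1.5167%
Σ(R_i − R̄_i)(R_m − R̄_m) = 151.3350  ⇒  Cov = 151.3350 / 6 = 25.2225
Σ(R_m − R̄_m)² = 146.0483  ⇒  Var(R_m) = 146.0483 / 6 = 24.3414
β = Cov / Var(R_m) = 25.2225 / 24.3414 = 1.0362
MRP = 10.89% − 4.10% = 6.79%
E(R) = R_f + β × MRP = 4.10% + 1.0362 × 6.79% = 11.14%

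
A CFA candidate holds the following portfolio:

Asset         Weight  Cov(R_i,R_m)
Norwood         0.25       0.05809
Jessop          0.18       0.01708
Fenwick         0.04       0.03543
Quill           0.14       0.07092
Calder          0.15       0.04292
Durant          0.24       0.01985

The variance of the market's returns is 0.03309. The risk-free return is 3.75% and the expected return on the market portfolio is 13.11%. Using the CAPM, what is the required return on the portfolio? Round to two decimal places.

15.11%

β_Norwood = 0.05809 / 0.03309 = 1.7555
β_Jessop = 0.01708 / 0.03309 = 0.5162
β_Fenwick = 0.03543 / 0.03309 = 1.0707
β_Quill = 0.07092 / 0.03309 = 2.1432
β_Calder = 0.04292 / 0.03309 = 1.2971
β_Durant = 0.01985 / 0.03309 = 0.5999
β_P = Σ w_i β_i = 0.25×1.7555 + 0.18×0.5162 + 0.04×1.0707 + 0.14×2.1432 + 0.15×1.2971 + 0.24×0.5999 = 1.2132
MRP = 13.11% − 3.75% = 9.36%
E(R_P) = R_f + β_P × MRP = 3.75% + 1.2132 × 9.36% = 15.11%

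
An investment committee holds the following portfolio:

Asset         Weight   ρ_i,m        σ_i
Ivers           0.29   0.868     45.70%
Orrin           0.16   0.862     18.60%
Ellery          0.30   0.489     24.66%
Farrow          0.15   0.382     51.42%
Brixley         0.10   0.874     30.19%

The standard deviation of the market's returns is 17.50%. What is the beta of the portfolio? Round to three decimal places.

1.330

β_Ivers = 0.868 × 45.70% / 17.50% = 2.2667
β_Orrin = 0.862 × 18.60% / 17.50% = 0.9162
β_Ellery = 0.489 × 24.66% / 17.50% = 0.6891
β_Farrow = 0.382 × 51.42% / 17.50% = 1.1224
β_Brixley = 0.874 × 30.19% / 17.50% = 1.5078
β_P = Σ w_i β_i = 0.29×2.2667 + 0.16×0.9162 + 0.30×0.6891 + 0.15×1.1224 + 0.10×1.5078 = 1.3298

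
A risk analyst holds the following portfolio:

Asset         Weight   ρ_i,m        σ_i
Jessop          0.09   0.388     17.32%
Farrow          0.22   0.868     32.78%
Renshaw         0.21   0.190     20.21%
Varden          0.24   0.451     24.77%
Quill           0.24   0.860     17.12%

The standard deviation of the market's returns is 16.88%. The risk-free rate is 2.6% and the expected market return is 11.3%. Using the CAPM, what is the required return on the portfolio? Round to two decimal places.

9.76%

β_Jessop = 0.388 × 17.32% / 16.88% = 0.3981
β_Farrow = 0.868 × 32.78% / 16.88% = 1.6856
β_Renshaw = 0.190 × 20.21% / 16.88% = 0.2275
β_Varden = 0.451 × 24.77% / 16.88% = 0.6618
β_Quill = 0.860 × 17.12% / 16.88% = 0.8722
β_P = Σ w_i β_i = 0.09×0.3981 + 0.22×1.6856 + 0.21×0.2275 + 0.24×0.6618 + 0.24×0.8722 = 0.8226
MRP = 11.3% − 2.6% = 8.70%
E(R_P) = R_f + β_P × MRP = 2.6% + 0.8226 × 8.7% = 9.76%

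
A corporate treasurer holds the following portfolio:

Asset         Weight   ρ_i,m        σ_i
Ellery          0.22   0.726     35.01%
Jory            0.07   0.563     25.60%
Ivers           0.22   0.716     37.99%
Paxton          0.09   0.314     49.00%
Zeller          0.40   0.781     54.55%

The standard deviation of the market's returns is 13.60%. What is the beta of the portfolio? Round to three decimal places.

β_Ellery = 0.726 × 35.01% / 13.60% = 1.8689
β_Jory = 0.563 × 25.60% / 13.60% = 1.0598
β_Ivers = 0.716 × 37.99% / 13.60% = 2.0001
β_Paxton = 0.314 × 49.00% / 13.60% = 1.1313
β_Zeller = 0.781 × 54.55% / 13.60% = 3.1326
β_P = Σ w_i β_i = 0.22×1.8689 + 0.07×1.0598 + 0.22×2.0001 + 0.09×1.1313 + 0.40×3.1326 = 2.2802

2.280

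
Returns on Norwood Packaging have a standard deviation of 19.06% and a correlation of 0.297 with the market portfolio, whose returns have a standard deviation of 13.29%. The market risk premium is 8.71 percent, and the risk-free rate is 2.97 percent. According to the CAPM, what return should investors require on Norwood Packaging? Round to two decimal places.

β = ρ × σ_i / σ_m = 0.297 × 19.06% / 13.29% = 0.4259
E(R) = 2.97% + 0.4259 × 8.71% = 6.68%

6.68%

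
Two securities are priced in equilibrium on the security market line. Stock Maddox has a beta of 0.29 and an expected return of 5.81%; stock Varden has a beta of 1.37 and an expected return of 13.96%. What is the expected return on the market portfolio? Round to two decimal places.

Both satisfy E(R) = R_f + β·MRP, so the slope of the SML is
MRP = (13.96% − 5.81%) / (1.37 − 0.29) = 8.15% / 1.08 = 7.5463%
R_f = E(R_Maddox) − β_Maddox·MRP = 5.81% − 0.29 × 7.5463% = 3.6216%
E(R_m) = R_f + MRP = 3.6216% + 7.5463% = 11.17%

11.17%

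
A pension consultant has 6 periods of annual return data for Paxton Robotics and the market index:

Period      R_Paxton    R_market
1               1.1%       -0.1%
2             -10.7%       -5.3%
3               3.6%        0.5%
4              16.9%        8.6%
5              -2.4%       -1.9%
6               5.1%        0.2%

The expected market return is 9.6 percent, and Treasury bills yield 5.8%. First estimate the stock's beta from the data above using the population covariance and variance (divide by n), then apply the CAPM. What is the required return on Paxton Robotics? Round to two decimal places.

13.19%

Mean R_i = (1.1 − 10.7 + 3.6 + 16.9 − 2.4 + 5.1) / 6 = 2.2667%
Mean R_m = (-0.1 − 5.3 + 0.5 + 8.6 − 1.9 + 0.2) / 6 = 0.3333%
Σ(R_i − R̄_i)(R_m − R̄_m) = 204.7867  ⇒  Cov = 204.7867 / 6 = 34.1311
Σ(R_m − R̄_m)² = 105.2933  ⇒  Var(R_m) = 105.2933 / 6 = 17.5489
β = Cov / Var(R_m) = 34.1311 / 17.5489 = 1.9449
MRP = 9.6% − 5.8% = 3.80%
E(R) = R_f + β × MRP = 5.8% + 1.9449 × 3.8% = 13.19%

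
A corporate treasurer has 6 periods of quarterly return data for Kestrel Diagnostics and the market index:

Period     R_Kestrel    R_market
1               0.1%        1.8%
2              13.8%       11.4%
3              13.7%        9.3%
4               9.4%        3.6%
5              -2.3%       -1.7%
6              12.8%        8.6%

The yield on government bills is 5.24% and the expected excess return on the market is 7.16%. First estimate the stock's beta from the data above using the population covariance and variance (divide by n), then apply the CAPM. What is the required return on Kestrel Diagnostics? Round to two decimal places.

14.83%

Mean R_i = (0.1 + 13.8 + 13.7 + 9.4 − 2.3 + 12.8) / 6 = 7.9167%
Mean R_m = (1.8 + 11.4 + 9.3 + 3.6 − 1.7 + 8.6) / 6 = 5.5000%
Σ(R_i − R̄_i)(R_m − R̄_m) = 171.4900  ⇒  Cov = 171.4900 / 6 = 28.5817
Σ(R_m − R̄_m)² = 128.0000  ⇒  Var(R_m) = 128.0000 / 6 = 21.3333
β = Cov / Var(R_m) = 28.5817 / 21.3333 = 1.3398
E(R) = R_f + β × MRP = 5.24% + 1.3398 × 7.16% = 14.83%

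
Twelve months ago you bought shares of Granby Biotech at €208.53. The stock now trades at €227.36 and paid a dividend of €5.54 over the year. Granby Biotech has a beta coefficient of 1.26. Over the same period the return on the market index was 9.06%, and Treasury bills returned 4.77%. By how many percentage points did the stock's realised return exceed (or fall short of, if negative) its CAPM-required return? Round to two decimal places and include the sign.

Realised HPR = (P1 + D1 − P0) / P0 = (227.36 + 5.54 − 208.53) / 208.53 = 24.37 / 208.53 = 11.6866%
MRP = 9.06% − 4.77% = 4.29%
CAPM required = R_f + β·MRP = 4.77% + 1.26 × 4.29% = 10.1754%
α = realised − required = 11.6866% − 10.1754% = +1.51%

+1.51%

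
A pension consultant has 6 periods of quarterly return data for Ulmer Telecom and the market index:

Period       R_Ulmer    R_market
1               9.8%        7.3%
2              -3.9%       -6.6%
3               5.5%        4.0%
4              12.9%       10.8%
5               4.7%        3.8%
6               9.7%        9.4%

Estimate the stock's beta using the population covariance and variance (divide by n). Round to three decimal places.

0.936

Mean R_i = (9.8 − 3.9 + 5.5 + 12.9 + 4.7 + 9.7) / 6 = 6.4500%
Mean R_m = (7.3 − 6.6 + 4.0 + 10.8 + 3.8 + 9.4) / 6 = 4.7833%
Σ(R_i − R̄_i)(R_m − R̄_m) = 182.5250  ⇒  Cov = 182.5250 / 6 = 30.4208
Σ(R_m − R̄_m)² = 195.0083  ⇒  Var(R_m) = 195.0083 / 6 = 32.5014
β = Cov / Var(R_m) = 30.4208 / 32.5014 = 0.9360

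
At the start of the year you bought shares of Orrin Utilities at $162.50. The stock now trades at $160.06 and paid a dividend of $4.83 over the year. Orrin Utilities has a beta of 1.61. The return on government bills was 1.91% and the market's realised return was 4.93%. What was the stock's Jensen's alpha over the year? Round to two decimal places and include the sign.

Realised HPR = (P1 + D1 − P0) / P0 = (160.06 + 4.83 − 162.50) / 162.50 = 2.39 / 162.50 = 1.4708%
MRP = 4.93% − 1.91% = 3.02%
CAPM required = R_f + β·MRP = 1.91% + 1.61 × 3.02% = 6.7722%
α = realised − required = 1.4708% − 6.7722% = -5.30%

-5.30%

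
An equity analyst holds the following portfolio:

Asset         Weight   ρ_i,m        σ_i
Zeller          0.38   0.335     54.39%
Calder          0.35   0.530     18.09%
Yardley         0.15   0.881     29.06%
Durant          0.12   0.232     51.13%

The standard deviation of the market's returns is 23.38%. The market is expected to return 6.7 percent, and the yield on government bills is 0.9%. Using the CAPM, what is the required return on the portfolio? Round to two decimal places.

4.76%

β_Zeller = 0.335 × 54.39% / 23.38% = 0.7793
β_Calder = 0.530 × 18.09% / 23.38% = 0.4101
β_Yardley = 0.881 × 29.06% / 23.38% = 1.0950
β_Durant = 0.232 × 51.13% / 23.38% = 0.5074
β_P = Σ w_i β_i = 0.38×0.7793 + 0.35×0.4101 + 0.15×1.0950 + 0.12×0.5074 = 0.6648
MRP = 6.7% − 0.9% = 5.80%
E(R_P) = R_f + β_P × MRP = 0.9% + 0.6648 × 5.8% = 4.76%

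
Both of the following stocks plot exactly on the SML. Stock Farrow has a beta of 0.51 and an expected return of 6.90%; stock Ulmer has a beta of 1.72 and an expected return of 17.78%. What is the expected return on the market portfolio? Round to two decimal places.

Both satisfy E(R) = R_f + β·MRP, so the slope of the SML is
MRP = (17.78% − 6.90%) / (1.72 − 0.51) = 10.88% / 1.21 = 8.9917%
R_f = E(R_Farrow) − β_Farrow·MRP = 6.90% − 0.51 × 8.9917% = 2.3142%
E(R_m) = R_f + MRP = 2.3142% + 8.9917% = 11.31%

11.31%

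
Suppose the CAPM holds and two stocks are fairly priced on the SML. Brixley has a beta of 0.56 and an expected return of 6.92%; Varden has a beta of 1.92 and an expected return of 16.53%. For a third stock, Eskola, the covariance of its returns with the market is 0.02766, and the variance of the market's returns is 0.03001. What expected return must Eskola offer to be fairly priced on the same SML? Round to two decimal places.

9.48%

MRP = (16.53% − 6.92%) / (1.92 − 0.56) = 7.0662%
R_f = 6.92% − 0.56 × 7.0662% = 2.9629%
β_Eskola = Cov / Var(R_m) = 0.02766 / 0.03001 = 0.9217
E(R_Eskola) = R_f + β × MRP = 2.9629% + 0.9217 × 7.0662% = 9.48%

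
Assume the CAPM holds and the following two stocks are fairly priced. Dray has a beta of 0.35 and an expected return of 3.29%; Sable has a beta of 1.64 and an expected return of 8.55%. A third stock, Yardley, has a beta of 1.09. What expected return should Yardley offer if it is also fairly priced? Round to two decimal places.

MRP (SML slope) = (8.55% − 3.29%) / (1.64 − 0.35) = 5.26% / 1.29 = 4.0775%
R_f (intercept) = 3.29% − 0.35 × 4.0775% = 1.8629%
E(R_Yardley) = R_f + β × MRP = 1.8629% + 1.09 × 4.0775% = 6.31%

6.31%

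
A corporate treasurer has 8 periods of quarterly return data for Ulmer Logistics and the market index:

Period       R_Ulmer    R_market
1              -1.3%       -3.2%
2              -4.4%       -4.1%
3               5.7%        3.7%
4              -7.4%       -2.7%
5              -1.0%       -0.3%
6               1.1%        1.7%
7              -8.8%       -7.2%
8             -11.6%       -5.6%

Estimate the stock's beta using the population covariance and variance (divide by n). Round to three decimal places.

1.394

Mean R_i = (-1.3 − 4.4 + 5.7 − 7.4 − 1.0 + 1.1 − 8.8 − 11.6) / 8 = -3.4625%
Mean R_m = (-3.2 − 4.1 + 3.7 − 2.7 − 0.3 + 1.7 − 7.2 − 5.6) / 8 = -2.2125%
Σ(R_i − R̄_i)(R_m − R̄_m) = 132.4738  ⇒  Cov = 132.4738 / 8 = 16.5592
Σ(R_m − R̄_m)² = 95.0488  ⇒  Var(R_m) = 95.0488 / 8 = 11.8811
β = Cov / Var(R_m) = 16.5592 / 11.8811 = 1.3937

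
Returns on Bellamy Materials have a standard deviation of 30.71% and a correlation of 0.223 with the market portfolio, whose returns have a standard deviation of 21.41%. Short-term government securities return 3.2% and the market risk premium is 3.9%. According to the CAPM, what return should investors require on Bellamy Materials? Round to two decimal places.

4.45%

β = ρ × σ_i / σ_m = 0.223 × 30.71% / 21.41% = 0.3199
E(R) = 3.2% + 0.3199 × 3.9% = 4.45%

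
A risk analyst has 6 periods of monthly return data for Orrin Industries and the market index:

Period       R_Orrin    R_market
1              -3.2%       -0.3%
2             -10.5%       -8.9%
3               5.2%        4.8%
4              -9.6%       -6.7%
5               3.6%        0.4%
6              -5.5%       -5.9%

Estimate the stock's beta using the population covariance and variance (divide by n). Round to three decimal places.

1.191

Mean R_i = (-3.2 − 10.5 + 5.2 − 9.6 + 3.6 − 5.5) / 6 = -3.3333%
Mean R_m = (-0.3 − 8.9 + 4.8 − 6.7 + 0.4 − 5.9) / 6 = -2.7667%
Σ(R_i − R̄_i)(R_m − R̄_m) = 162.2467  ⇒  Cov = 162.2467 / 6 = 27.0411
Σ(R_m − R̄_m)² = 136.2733  ⇒  Var(R_m) = 136.2733 / 6 = 22.7122
β = Cov / Var(R_m) = 27.0411 / 22.7122 = 1.1906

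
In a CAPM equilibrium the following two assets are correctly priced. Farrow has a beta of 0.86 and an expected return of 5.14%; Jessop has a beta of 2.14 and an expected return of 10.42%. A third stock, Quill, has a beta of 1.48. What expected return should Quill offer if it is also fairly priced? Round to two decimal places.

7.70%

MRP (SML slope) = (10.42% − 5.14%) / (2.14 − 0.86) = 5.28% / 1.28 = 4.1250%
R_f (intercept) = 5.14% − 0.86 × 4.1250% = 1.5925%
E(R_Quill) = R_f + β × MRP = 1.5925% + 1.48 × 4.1250% = 7.70%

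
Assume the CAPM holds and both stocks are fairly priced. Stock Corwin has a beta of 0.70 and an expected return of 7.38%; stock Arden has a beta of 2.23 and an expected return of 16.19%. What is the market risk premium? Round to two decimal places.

5.76%

Both satisfy E(R) = R_f + β·MRP, so the slope of the SML is
MRP = (16.19% − 7.38%) / (2.23 − 0.70) = 8.81% / 1.53 = 5.7582%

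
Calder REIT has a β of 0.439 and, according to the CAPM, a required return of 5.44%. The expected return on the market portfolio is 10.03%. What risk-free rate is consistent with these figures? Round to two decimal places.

E(R) = R_f + β(E(R_m) − R_f) = R_f(1 − β) + β·E(R_m)
5.44% = R_f × (1 − 0.439) + 0.439 × 10.03%
5.44% = R_f × 0.561 + 4.40317%
R_f = (5.44% − 4.40317%) / 0.561 = 1.85%

1.85%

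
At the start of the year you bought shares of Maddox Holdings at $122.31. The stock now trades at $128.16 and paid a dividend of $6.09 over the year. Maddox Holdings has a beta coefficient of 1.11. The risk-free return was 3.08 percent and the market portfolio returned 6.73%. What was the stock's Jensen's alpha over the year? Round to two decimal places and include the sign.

+2.63%

Realised HPR = (P1 + D1 − P0) / P0 = (128.16 + 6.09 − 122.31) / 122.31 = 11.94 / 122.31 = 9.7621%
MRP = 6.73% − 3.08% = 3.65%
CAPM required = R_f + β·MRP = 3.08% + 1.11 × 3.65% = 7.1315%
α = realised − required = 9.7621% − 7.1315% = +2.63%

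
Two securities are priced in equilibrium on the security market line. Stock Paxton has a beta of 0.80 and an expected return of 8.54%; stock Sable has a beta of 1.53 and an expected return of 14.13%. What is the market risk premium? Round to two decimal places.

Both satisfy E(R) = R_f + β·MRP, so the slope of the SML is
MRP = (14.13% − 8.54%) / (1.53 − 0.80) = 5.59% / 0.73 = 7.6575%

7.66%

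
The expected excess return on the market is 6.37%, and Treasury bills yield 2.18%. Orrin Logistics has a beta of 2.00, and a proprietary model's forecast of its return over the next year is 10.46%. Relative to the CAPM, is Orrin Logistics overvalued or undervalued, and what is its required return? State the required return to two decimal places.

Required return = R_f + β·MRP = 2.18% + 2.00 × 6.37% = 14.92%
Forecast 10.46% < required 14.92% → the stock plots below the SML → overvalued.

Overvalued; required return 14.92%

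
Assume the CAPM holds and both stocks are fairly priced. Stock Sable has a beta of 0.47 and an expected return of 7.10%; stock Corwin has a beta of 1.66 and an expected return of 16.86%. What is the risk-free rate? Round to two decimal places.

Both satisfy E(R) = R_f + β·MRP, so the slope of the SML is
MRP = (16.86% − 7.10%) / (1.66 − 0.47) = 9.76% / 1.19 = 8.2017%
R_f = E(R_Sable) − β_Sable·MRP = 7.10% − 0.47 × 8.2017% = 3.2452%

3.25%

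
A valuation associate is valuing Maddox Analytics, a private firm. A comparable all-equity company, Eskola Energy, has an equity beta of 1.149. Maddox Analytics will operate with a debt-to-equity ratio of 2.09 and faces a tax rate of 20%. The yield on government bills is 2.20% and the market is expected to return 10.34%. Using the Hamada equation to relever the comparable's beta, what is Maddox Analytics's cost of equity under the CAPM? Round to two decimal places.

β_L = β_U × [1 + (1 − t)(D/E)] = 1.149 × [1 + (1 − 0.20) × 2.09]
    = 1.149 × [1 + 0.80 × 2.09] = 1.149 × 2.6720 = 3.0701
MRP = 10.34% − 2.20% = 8.14%
E(R) = R_f + β_L × MRP = 2.20% + 3.0701 × 8.14% = 27.19%

27.19%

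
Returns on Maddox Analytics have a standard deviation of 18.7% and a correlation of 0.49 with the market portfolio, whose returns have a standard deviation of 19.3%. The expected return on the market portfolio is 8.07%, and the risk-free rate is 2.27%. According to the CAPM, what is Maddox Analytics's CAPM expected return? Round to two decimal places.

β = ρ × σ_i / σ_m = 0.49 × 18.7% / 19.3% = 0.4748
MRP = 8.07% − 2.27% = 5.80%
E(R) = 2.27% + 0.4748 × 5.80% = 5.02%

5.02%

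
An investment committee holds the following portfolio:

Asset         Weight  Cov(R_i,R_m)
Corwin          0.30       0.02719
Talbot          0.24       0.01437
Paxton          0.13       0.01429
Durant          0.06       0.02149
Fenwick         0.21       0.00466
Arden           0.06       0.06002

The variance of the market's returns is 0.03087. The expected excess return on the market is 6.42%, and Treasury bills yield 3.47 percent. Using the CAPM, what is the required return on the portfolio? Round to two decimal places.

7.49%

β_Corwin = 0.02719 / 0.03087 = 0.8808
β_Talbot = 0.01437 / 0.03087 = 0.4655
β_Paxton = 0.01429 / 0.03087 = 0.4629
β_Durant = 0.02149 / 0.03087 = 0.6961
β_Fenwick = 0.00466 / 0.03087 = 0.1510
β_Arden = 0.06002 / 0.03087 = 1.9443
β_P = Σ w_i β_i = 0.30×0.8808 + 0.24×0.4655 + 0.13×0.4629 + 0.06×0.6961 + 0.21×0.1510 + 0.06×1.9443 = 0.6263
E(R_P) = R_f + β_P × MRP = 3.47% + 0.6263 × 6.42% = 7.49%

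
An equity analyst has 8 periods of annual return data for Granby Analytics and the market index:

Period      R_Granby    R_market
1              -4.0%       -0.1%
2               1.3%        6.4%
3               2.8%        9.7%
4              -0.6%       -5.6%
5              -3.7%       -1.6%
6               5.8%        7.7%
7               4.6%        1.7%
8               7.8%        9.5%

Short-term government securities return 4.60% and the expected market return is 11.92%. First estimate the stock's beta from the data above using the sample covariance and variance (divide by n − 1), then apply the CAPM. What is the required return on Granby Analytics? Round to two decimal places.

Mean R_i = (-4.0 + 1.3 + 2.8 − 0.6 − 3.7 + 5.8 + 4.6 + 7.8) / 8 = 1.7500%
Mean R_m = (-0.1 + 6.4 + 9.7 − 5.6 − 1.6 + 7.7 + 1.7 + 9.5) / 8 = 3.4625%
Σ(R_i − R̄_i)(R_m − R̄_m) = 123.2650  ⇒  Cov = 123.2650 / 7 = 17.6093
Σ(R_m − R̄_m)² = 225.4988  ⇒  Var(R_m) = 225.4988 / 7 = 32.2141
β = Cov / Var(R_m) = 17.6093 / 32.2141 = 0.5466
MRP = 11.92% − 4.60% = 7.32%
E(R) = R_f + β × MRP = 4.60% + 0.5466 × 7.32% = 8.60%

8.60%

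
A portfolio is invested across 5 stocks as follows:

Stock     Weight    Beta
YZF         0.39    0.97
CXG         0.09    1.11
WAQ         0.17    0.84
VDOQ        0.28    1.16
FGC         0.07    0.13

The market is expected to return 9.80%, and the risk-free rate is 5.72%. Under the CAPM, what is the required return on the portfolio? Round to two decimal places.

9.62%

β_P = Σ w_i β_i = 0.39×0.97 + 0.09×1.11 + 0.17×0.84 + 0.28×1.16 + 0.07×0.13 = 0.9549
MRP = 9.80% − 5.72% = 4.08%
E(R_P) = R_f + β_P × MRP = 5.72% + 0.9549 × 4.08% = 9.62%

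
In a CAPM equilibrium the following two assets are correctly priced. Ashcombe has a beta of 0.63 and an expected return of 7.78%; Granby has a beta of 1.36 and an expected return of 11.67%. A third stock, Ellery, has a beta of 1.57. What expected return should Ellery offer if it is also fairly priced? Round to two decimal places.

12.79%

MRP (SML slope) = (11.67% − 7.78%) / (1.36 − 0.63) = 3.89% / 0.73 = 5.3288%
R_f (intercept) = 7.78% − 0.63 × 5.3288% = 4.4229%
E(R_Ellery) = R_f + β × MRP = 4.4229% + 1.57 × 5.3288% = 12.79%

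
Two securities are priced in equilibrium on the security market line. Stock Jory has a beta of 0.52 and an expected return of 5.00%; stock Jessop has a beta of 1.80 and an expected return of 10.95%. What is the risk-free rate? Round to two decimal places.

Both satisfy E(R) = R_f + β·MRP, so the slope of the SML is
MRP = (10.95% − 5.00%) / (1.80 − 0.52) = 5.95% / 1.28 = 4.6484%
R_f = E(R_Jory) − β_Jory·MRP = 5.00% − 0.52 × 4.6484% = 2.5828%

2.58%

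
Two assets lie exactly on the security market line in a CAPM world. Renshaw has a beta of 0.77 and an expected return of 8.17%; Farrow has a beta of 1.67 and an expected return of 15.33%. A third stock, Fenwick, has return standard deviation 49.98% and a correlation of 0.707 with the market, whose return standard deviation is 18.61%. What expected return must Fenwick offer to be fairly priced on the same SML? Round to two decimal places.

MRP = (15.33% − 8.17%) / (1.67 − 0.77) = 7.9556%
R_f = 8.17% − 0.77 × 7.9556% = 2.0442%
β_Fenwick = ρ·σ_i/σ_m = 0.707 × 49.98 / 18.61 = 1.8988
E(R_Fenwick) = R_f + β × MRP = 2.0442% + 1.8988 × 7.9556% = 17.15%

17.15%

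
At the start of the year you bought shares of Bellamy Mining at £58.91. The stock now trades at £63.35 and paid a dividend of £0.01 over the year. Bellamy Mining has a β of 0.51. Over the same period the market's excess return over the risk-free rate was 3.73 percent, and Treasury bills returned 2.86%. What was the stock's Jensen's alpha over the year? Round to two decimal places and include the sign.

+2.79%

Realised HPR = (P1 + D1 − P0) / P0 = (63.35 + 0.01 − 58.91) / 58.91 = 4.45 / 58.91 = 7.5539%
CAPM required = R_f + β·MRP = 2.86% + 0.51 × 3.73% = 4.7623%
α = realised − required = 7.5539% − 4.7623% = +2.79%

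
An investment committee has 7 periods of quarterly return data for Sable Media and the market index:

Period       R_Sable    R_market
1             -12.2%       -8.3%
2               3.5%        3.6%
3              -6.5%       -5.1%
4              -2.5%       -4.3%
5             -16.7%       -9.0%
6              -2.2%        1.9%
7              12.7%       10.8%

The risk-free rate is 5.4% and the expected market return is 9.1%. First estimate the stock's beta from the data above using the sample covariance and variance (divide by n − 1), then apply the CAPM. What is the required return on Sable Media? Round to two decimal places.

Mean R_i = (-12.2 + 3.5 − 6.5 − 2.5 − 16.7 − 2.2 + 12.7) / 7 = -3.4143%
Mean R_m = (-8.3 + 3.6 − 5.1 − 4.3 − 9.0 + 1.9 + 10.8) / 7 = -1.4857%
Σ(R_i − R̄_i)(R_m − R̄_m) = 405.5314  ⇒  Cov = 405.5314 / 6 = 67.5886
Σ(R_m − R̄_m)² = 312.1486  ⇒  Var(R_m) = 312.1486 / 6 = 52.0248
β = Cov / Var(R_m) = 67.5886 / 52.0248 = 1.2992
MRP = 9.1% − 5.4% = 3.70%
E(R) = R_f + β × MRP = 5.4% + 1.2992 × 3.7% = 10.21%

10.21%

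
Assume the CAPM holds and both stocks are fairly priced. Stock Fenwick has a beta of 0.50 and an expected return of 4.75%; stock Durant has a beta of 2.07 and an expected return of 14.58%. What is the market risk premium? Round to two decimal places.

6.26%

Both satisfy E(R) = R_f + β·MRP, so the slope of the SML is
MRP = (14.58% − 4.75%) / (2.07 − 0.50) = 9.83% / 1.57 = 6.2611%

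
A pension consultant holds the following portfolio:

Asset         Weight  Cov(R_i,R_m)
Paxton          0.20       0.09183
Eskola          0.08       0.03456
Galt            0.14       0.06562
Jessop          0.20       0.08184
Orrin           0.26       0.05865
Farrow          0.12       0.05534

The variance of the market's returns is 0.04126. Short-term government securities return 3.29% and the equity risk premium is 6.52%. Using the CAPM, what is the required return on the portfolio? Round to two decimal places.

β_Paxton = 0.09183 / 0.04126 = 2.2256
β_Eskola = 0.03456 / 0.04126 = 0.8376
β_Galt = 0.06562 / 0.04126 = 1.5904
β_Jessop = 0.08184 / 0.04126 = 1.9835
β_Orrin = 0.05865 / 0.04126 = 1.4215
β_Farrow = 0.05534 / 0.04126 = 1.3413
β_P = Σ w_i β_i = 0.20×2.2256 + 0.08×0.8376 + 0.14×1.5904 + 0.20×1.9835 + 0.26×1.4215 + 0.12×1.3413 = 1.6620
E(R_P) = R_f + β_P × MRP = 3.29% + 1.6620 × 6.52% = 14.13%

14.13%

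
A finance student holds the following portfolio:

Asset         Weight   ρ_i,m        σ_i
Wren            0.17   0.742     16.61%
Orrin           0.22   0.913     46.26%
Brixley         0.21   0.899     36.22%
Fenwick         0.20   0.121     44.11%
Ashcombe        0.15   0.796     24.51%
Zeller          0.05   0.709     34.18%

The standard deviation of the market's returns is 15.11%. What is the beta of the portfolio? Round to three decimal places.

β_Wren = 0.742 × 16.61% / 15.11% = 0.8157
β_Orrin = 0.913 × 46.26% / 15.11% = 2.7952
β_Brixley = 0.899 × 36.22% / 15.11% = 2.1550
β_Fenwick = 0.121 × 44.11% / 15.11% = 0.3532
β_Ashcombe = 0.796 × 24.51% / 15.11% = 1.2912
β_Zeller = 0.709 × 34.18% / 15.11% = 1.6038
β_P = Σ w_i β_i = 0.17×0.8157 + 0.22×2.7952 + 0.21×2.1550 + 0.20×0.3532 + 0.15×1.2912 + 0.05×1.6038 = 1.5507

1.551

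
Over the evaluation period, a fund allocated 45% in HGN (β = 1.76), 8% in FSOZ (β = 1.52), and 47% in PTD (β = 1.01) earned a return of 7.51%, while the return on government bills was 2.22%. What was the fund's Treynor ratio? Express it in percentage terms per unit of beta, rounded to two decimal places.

β_P = 0.45×1.76 + 0.08×1.52 + 0.47×1.01 = 1.3883
Treynor = (R_P − R_f) / β_P = (7.51% − 2.22%) / 1.3883 = 5.29% / 1.3883 = 3.81%

3.81%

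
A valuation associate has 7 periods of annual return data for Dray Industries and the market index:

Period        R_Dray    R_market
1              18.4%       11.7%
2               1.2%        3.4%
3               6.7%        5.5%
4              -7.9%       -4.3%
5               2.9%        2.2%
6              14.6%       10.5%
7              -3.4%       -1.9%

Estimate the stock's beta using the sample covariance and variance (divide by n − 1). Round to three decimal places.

Mean R_i = (18.4 + 1.2 + 6.7 − 7.9 + 2.9 + 14.6 − 3.4) / 7 = 4.6429%
Mean R_m = (11.7 + 3.4 + 5.5 − 4.3 + 2.2 + 10.5 − 1.9) / 7 = 3.8714%
Σ(R_i − R̄_i)(R_m − R̄_m) = 330.4986  ⇒  Cov = 330.4986 / 6 = 55.0831
Σ(R_m − R̄_m)² = 210.9743  ⇒  Var(R_m) = 210.9743 / 6 = 35.1624
β = Cov / Var(R_m) = 55.0831 / 35.1624 = 1.5665

1.567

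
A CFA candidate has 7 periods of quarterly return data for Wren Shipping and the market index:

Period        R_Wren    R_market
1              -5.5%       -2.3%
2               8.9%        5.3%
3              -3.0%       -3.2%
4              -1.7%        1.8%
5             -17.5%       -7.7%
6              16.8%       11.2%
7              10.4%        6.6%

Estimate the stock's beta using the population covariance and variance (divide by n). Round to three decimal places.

1.737

Mean R_i = (-5.5 + 8.9 − 3.0 − 1.7 − 17.5 + 16.8 + 10.4) / 7 = 1.2000%
Mean R_m = (-2.3 + 5.3 − 3.2 + 1.8 − 7.7 + 11.2 + 6.6) / 7 = 1.6714%
Σ(R_i − R̄_i)(R_m − R̄_m) = 443.8700  ⇒  Cov = 443.8700 / 7 = 63.4100
Σ(R_m − R̄_m)² = 255.5943  ⇒  Var(R_m) = 255.5943 / 7 = 36.5135
β = Cov / Var(R_m) = 63.4100 / 36.5135 = 1.7366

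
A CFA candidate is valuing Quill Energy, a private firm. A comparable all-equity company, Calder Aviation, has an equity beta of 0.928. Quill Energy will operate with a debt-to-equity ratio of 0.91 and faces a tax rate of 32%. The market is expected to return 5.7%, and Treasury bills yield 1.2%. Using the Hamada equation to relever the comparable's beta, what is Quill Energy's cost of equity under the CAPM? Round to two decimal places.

β_L = β_U × [1 + (1 − t)(D/E)] = 0.928 × [1 + (1 − 0.32) × 0.91]
    = 0.928 × [1 + 0.68 × 0.91] = 0.928 × 1.6188 = 1.5022
MRP = 5.7% − 1.2% = 4.50%
E(R) = R_f + β_L × MRP = 1.2% + 1.5022 × 4.5% = 7.96%

7.96%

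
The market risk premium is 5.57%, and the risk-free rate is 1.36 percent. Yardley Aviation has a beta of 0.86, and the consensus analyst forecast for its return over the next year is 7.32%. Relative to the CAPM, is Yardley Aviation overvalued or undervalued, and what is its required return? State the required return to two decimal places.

Required return = R_f + β·MRP = 1.36% + 0.86 × 5.57% = 6.15%
Forecast 7.32% > required 6.15% → the stock plots above the SML → undervalued.

Undervalued; required return 6.15%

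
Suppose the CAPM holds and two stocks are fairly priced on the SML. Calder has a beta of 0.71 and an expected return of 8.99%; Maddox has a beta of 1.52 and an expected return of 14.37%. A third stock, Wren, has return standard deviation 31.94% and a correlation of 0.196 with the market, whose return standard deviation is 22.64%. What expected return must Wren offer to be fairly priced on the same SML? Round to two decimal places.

6.11%

MRP = (14.37% − 8.99%) / (1.52 − 0.71) = 6.6420%
R_f = 8.99% − 0.71 × 6.6420% = 4.2742%
β_Wren = ρ·σ_i/σ_m = 0.196 × 31.94 / 22.64 = 0.2765
E(R_Wren) = R_f + β × MRP = 4.2742% + 0.2765 × 6.6420% = 6.11%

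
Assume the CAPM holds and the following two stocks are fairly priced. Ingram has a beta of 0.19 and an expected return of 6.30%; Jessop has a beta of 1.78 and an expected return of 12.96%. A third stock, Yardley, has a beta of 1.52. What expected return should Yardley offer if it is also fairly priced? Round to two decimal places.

MRP (SML slope) = (12.96% − 6.30%) / (1.78 − 0.19) = 6.66% / 1.59 = 4.1887%
R_f (intercept) = 6.30% − 0.19 × 4.1887% = 5.5041%
E(R_Yardley) = R_f + β × MRP = 5.5041% + 1.52 × 4.1887% = 11.87%

11.87%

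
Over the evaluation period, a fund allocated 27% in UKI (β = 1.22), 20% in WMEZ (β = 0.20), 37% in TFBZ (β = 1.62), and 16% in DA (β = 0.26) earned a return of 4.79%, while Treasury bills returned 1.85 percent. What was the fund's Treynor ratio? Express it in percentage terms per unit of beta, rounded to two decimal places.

β_P = 0.27×1.22 + 0.20×0.20 + 0.37×1.62 + 0.16×0.26 = 1.0104
Treynor = (R_P − R_f) / β_P = (4.79% − 1.85%) / 1.0104 = 2.94% / 1.0104 = 2.91%

2.91%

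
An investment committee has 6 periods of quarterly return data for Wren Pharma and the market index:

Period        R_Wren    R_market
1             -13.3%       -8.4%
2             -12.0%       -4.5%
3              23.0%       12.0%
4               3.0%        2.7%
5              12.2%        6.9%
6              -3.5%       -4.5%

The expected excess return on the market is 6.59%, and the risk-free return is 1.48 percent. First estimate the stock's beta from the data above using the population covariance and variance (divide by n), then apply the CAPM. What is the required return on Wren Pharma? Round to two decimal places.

13.14%

Mean R_i = (-13.3 − 12.0 + 23.0 + 3.0 + 12.2 − 3.5) / 6 = 1.5667%
Mean R_m = (-8.4 − 4.5 + 12.0 + 2.7 + 6.9 − 4.5) / 6 = 0.7000%
Σ(R_i − R̄_i)(R_m − R̄_m) = 543.1700  ⇒  Cov = 543.1700 / 6 = 90.5283
Σ(R_m − R̄_m)² = 307.0200  ⇒  Var(R_m) = 307.0200 / 6 = 51.1700
β = Cov / Var(R_m) = 90.5283 / 51.1700 = 1.7692
E(R) = R_f + β × MRP = 1.48% + 1.7692 × 6.59% = 13.14%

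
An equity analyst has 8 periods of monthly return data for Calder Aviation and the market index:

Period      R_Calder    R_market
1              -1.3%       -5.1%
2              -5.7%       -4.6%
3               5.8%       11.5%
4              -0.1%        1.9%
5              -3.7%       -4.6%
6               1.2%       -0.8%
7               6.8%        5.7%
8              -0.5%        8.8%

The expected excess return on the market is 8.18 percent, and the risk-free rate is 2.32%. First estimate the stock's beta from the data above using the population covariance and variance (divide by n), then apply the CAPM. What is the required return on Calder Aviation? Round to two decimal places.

6.37%

Mean R_i = (-1.3 − 5.7 + 5.8 − 0.1 − 3.7 + 1.2 + 6.8 − 0.5) / 8 = 0.3125%
Mean R_m = (-5.1 − 4.6 + 11.5 + 1.9 − 4.6 − 0.8 + 5.7 + 8.8) / 8 = 1.6000%
Σ(R_i − R̄_i)(R_m − R̄_m) = 145.7800  ⇒  Cov = 145.7800 / 8 = 18.2225
Σ(R_m − R̄_m)² = 294.2800  ⇒  Var(R_m) = 294.2800 / 8 = 36.7850
β = Cov / Var(R_m) = 18.2225 / 36.7850 = 0.4954
E(R) = R_f + β × MRP = 2.32% + 0.4954 × 8.18% = 6.37%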